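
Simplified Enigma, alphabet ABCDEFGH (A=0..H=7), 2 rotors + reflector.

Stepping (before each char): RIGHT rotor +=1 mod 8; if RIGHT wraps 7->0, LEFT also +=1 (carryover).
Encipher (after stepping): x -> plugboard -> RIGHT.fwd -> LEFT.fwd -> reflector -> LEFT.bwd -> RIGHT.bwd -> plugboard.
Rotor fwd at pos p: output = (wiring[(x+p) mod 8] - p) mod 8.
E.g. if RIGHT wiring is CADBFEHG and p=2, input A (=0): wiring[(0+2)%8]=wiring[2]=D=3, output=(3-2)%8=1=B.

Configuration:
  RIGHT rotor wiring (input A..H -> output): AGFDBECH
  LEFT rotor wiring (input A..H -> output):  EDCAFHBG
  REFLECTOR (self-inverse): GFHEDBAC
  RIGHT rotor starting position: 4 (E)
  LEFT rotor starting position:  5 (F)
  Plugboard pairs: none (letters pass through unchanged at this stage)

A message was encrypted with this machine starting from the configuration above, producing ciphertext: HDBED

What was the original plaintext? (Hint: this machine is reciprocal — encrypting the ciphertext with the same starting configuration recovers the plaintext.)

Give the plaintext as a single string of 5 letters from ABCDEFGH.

Char 1 ('H'): step: R->5, L=5; H->plug->H->R->E->L->G->refl->A->L'->H->R'->A->plug->A
Char 2 ('D'): step: R->6, L=5; D->plug->D->R->A->L->C->refl->H->L'->D->R'->G->plug->G
Char 3 ('B'): step: R->7, L=5; B->plug->B->R->B->L->E->refl->D->L'->G->R'->D->plug->D
Char 4 ('E'): step: R->0, L->6 (L advanced); E->plug->E->R->B->L->A->refl->G->L'->C->R'->G->plug->G
Char 5 ('D'): step: R->1, L=6; D->plug->D->R->A->L->D->refl->E->L'->E->R'->B->plug->B

Answer: AGDGB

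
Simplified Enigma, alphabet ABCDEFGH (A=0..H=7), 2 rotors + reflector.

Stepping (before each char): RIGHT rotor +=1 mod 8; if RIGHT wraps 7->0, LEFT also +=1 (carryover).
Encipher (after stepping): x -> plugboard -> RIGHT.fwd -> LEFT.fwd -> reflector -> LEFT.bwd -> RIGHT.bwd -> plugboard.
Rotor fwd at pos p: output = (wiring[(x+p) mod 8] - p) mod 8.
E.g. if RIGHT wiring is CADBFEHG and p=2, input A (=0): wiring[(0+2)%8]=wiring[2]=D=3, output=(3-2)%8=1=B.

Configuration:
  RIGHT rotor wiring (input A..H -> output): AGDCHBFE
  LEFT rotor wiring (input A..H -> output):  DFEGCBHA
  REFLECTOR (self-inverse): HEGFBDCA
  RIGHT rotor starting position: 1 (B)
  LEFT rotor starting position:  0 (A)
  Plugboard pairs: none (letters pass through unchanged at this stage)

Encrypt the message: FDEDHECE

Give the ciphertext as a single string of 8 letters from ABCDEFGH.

Answer: CFAAFDAG

Derivation:
Char 1 ('F'): step: R->2, L=0; F->plug->F->R->C->L->E->refl->B->L'->F->R'->C->plug->C
Char 2 ('D'): step: R->3, L=0; D->plug->D->R->C->L->E->refl->B->L'->F->R'->F->plug->F
Char 3 ('E'): step: R->4, L=0; E->plug->E->R->E->L->C->refl->G->L'->D->R'->A->plug->A
Char 4 ('D'): step: R->5, L=0; D->plug->D->R->D->L->G->refl->C->L'->E->R'->A->plug->A
Char 5 ('H'): step: R->6, L=0; H->plug->H->R->D->L->G->refl->C->L'->E->R'->F->plug->F
Char 6 ('E'): step: R->7, L=0; E->plug->E->R->D->L->G->refl->C->L'->E->R'->D->plug->D
Char 7 ('C'): step: R->0, L->1 (L advanced); C->plug->C->R->D->L->B->refl->E->L'->A->R'->A->plug->A
Char 8 ('E'): step: R->1, L=1; E->plug->E->R->A->L->E->refl->B->L'->D->R'->G->plug->G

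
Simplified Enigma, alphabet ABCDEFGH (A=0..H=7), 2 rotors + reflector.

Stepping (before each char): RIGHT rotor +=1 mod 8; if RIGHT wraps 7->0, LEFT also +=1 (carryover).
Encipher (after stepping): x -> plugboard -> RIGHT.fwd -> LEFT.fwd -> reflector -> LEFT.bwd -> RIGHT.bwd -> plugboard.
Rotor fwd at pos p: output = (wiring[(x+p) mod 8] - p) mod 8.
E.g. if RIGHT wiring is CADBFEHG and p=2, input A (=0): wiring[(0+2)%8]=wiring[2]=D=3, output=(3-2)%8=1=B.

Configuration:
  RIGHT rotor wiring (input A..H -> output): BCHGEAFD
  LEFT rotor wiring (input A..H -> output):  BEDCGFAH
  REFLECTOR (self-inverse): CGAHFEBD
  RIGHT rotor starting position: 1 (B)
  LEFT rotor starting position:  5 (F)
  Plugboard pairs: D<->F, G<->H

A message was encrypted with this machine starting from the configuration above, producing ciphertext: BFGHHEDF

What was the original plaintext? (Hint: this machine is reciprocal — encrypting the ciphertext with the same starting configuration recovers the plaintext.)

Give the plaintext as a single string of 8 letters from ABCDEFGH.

Char 1 ('B'): step: R->2, L=5; B->plug->B->R->E->L->H->refl->D->L'->B->R'->F->plug->D
Char 2 ('F'): step: R->3, L=5; F->plug->D->R->C->L->C->refl->A->L'->A->R'->E->plug->E
Char 3 ('G'): step: R->4, L=5; G->plug->H->R->C->L->C->refl->A->L'->A->R'->A->plug->A
Char 4 ('H'): step: R->5, L=5; H->plug->G->R->B->L->D->refl->H->L'->E->R'->D->plug->F
Char 5 ('H'): step: R->6, L=5; H->plug->G->R->G->L->F->refl->E->L'->D->R'->C->plug->C
Char 6 ('E'): step: R->7, L=5; E->plug->E->R->H->L->B->refl->G->L'->F->R'->F->plug->D
Char 7 ('D'): step: R->0, L->6 (L advanced); D->plug->F->R->A->L->C->refl->A->L'->G->R'->D->plug->F
Char 8 ('F'): step: R->1, L=6; F->plug->D->R->D->L->G->refl->B->L'->B->R'->A->plug->A

Answer: DEAFCDFA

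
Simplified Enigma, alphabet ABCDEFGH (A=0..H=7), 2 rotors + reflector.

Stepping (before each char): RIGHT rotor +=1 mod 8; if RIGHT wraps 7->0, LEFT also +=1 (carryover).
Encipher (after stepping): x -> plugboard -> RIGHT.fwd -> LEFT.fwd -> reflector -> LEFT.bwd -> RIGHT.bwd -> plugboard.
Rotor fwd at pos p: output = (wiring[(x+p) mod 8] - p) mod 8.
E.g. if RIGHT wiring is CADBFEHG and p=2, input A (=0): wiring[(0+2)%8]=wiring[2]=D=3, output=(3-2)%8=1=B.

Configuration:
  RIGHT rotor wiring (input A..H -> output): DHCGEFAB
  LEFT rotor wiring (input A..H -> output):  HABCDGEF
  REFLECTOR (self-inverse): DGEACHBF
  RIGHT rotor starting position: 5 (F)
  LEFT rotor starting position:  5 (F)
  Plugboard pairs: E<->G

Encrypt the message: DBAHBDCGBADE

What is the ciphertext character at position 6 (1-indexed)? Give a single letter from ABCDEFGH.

Char 1 ('D'): step: R->6, L=5; D->plug->D->R->B->L->H->refl->F->L'->G->R'->G->plug->E
Char 2 ('B'): step: R->7, L=5; B->plug->B->R->E->L->D->refl->A->L'->C->R'->A->plug->A
Char 3 ('A'): step: R->0, L->6 (L advanced); A->plug->A->R->D->L->C->refl->E->L'->F->R'->F->plug->F
Char 4 ('H'): step: R->1, L=6; H->plug->H->R->C->L->B->refl->G->L'->A->R'->G->plug->E
Char 5 ('B'): step: R->2, L=6; B->plug->B->R->E->L->D->refl->A->L'->H->R'->F->plug->F
Char 6 ('D'): step: R->3, L=6; D->plug->D->R->F->L->E->refl->C->L'->D->R'->A->plug->A

A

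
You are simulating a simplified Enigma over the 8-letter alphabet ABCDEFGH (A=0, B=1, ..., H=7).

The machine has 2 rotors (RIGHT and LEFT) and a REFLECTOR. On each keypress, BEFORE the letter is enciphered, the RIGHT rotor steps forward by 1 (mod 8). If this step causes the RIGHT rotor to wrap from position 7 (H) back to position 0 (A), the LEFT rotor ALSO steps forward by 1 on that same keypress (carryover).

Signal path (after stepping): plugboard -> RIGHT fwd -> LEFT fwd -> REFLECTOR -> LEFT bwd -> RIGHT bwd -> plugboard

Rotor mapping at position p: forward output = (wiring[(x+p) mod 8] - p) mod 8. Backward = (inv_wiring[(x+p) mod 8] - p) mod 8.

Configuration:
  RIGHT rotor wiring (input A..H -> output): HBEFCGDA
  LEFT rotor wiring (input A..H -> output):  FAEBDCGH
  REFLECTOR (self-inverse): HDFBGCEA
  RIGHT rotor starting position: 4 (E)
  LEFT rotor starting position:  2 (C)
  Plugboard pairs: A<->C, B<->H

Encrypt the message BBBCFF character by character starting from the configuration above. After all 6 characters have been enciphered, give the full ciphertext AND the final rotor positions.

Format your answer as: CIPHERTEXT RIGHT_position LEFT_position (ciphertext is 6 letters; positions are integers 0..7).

Answer: GCGGDG 2 3

Derivation:
Char 1 ('B'): step: R->5, L=2; B->plug->H->R->F->L->F->refl->C->L'->A->R'->G->plug->G
Char 2 ('B'): step: R->6, L=2; B->plug->H->R->A->L->C->refl->F->L'->F->R'->A->plug->C
Char 3 ('B'): step: R->7, L=2; B->plug->H->R->E->L->E->refl->G->L'->H->R'->G->plug->G
Char 4 ('C'): step: R->0, L->3 (L advanced); C->plug->A->R->H->L->B->refl->D->L'->D->R'->G->plug->G
Char 5 ('F'): step: R->1, L=3; F->plug->F->R->C->L->H->refl->A->L'->B->R'->D->plug->D
Char 6 ('F'): step: R->2, L=3; F->plug->F->R->G->L->F->refl->C->L'->F->R'->G->plug->G
Final: ciphertext=GCGGDG, RIGHT=2, LEFT=3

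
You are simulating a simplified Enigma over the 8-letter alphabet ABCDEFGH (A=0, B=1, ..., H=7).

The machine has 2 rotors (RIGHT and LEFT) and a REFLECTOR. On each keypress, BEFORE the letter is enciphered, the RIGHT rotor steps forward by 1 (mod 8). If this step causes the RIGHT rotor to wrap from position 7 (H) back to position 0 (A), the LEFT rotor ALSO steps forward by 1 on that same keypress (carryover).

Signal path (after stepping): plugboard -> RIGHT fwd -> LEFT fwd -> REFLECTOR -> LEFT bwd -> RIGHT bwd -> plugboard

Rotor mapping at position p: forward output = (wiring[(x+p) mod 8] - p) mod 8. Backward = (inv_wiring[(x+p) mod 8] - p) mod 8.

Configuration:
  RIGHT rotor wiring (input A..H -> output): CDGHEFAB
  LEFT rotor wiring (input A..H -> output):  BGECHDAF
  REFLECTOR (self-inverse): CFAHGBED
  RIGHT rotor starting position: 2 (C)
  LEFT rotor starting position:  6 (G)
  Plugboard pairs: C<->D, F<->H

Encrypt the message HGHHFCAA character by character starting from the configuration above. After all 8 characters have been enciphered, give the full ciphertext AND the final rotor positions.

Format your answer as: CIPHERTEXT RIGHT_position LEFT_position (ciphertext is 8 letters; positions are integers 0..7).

Char 1 ('H'): step: R->3, L=6; H->plug->F->R->H->L->F->refl->B->L'->G->R'->E->plug->E
Char 2 ('G'): step: R->4, L=6; G->plug->G->R->C->L->D->refl->H->L'->B->R'->B->plug->B
Char 3 ('H'): step: R->5, L=6; H->plug->F->R->B->L->H->refl->D->L'->C->R'->G->plug->G
Char 4 ('H'): step: R->6, L=6; H->plug->F->R->B->L->H->refl->D->L'->C->R'->A->plug->A
Char 5 ('F'): step: R->7, L=6; F->plug->H->R->B->L->H->refl->D->L'->C->R'->A->plug->A
Char 6 ('C'): step: R->0, L->7 (L advanced); C->plug->D->R->H->L->B->refl->F->L'->D->R'->B->plug->B
Char 7 ('A'): step: R->1, L=7; A->plug->A->R->C->L->H->refl->D->L'->E->R'->E->plug->E
Char 8 ('A'): step: R->2, L=7; A->plug->A->R->E->L->D->refl->H->L'->C->R'->C->plug->D
Final: ciphertext=EBGAABED, RIGHT=2, LEFT=7

Answer: EBGAABED 2 7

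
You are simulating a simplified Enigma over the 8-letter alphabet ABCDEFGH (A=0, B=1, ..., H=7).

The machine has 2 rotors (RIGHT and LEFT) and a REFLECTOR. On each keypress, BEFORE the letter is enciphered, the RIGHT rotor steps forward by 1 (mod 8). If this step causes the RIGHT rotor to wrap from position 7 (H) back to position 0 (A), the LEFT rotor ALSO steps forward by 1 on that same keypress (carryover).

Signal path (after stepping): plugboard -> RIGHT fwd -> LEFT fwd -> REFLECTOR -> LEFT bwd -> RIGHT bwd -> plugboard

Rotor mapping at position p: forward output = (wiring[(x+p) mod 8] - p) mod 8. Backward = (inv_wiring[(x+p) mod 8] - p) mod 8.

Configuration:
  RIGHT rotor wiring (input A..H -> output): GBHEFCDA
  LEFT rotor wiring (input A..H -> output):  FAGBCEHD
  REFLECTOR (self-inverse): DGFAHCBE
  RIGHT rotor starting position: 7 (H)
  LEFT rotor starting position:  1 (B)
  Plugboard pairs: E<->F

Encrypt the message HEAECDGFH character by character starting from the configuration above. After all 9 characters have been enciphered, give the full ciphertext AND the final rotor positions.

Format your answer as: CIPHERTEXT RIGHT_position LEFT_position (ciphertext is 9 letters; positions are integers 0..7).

Char 1 ('H'): step: R->0, L->2 (L advanced); H->plug->H->R->A->L->E->refl->H->L'->B->R'->B->plug->B
Char 2 ('E'): step: R->1, L=2; E->plug->F->R->C->L->A->refl->D->L'->G->R'->B->plug->B
Char 3 ('A'): step: R->2, L=2; A->plug->A->R->F->L->B->refl->G->L'->H->R'->H->plug->H
Char 4 ('E'): step: R->3, L=2; E->plug->F->R->D->L->C->refl->F->L'->E->R'->H->plug->H
Char 5 ('C'): step: R->4, L=2; C->plug->C->R->H->L->G->refl->B->L'->F->R'->F->plug->E
Char 6 ('D'): step: R->5, L=2; D->plug->D->R->B->L->H->refl->E->L'->A->R'->H->plug->H
Char 7 ('G'): step: R->6, L=2; G->plug->G->R->H->L->G->refl->B->L'->F->R'->A->plug->A
Char 8 ('F'): step: R->7, L=2; F->plug->E->R->F->L->B->refl->G->L'->H->R'->B->plug->B
Char 9 ('H'): step: R->0, L->3 (L advanced); H->plug->H->R->A->L->G->refl->B->L'->C->R'->F->plug->E
Final: ciphertext=BBHHEHABE, RIGHT=0, LEFT=3

Answer: BBHHEHABE 0 3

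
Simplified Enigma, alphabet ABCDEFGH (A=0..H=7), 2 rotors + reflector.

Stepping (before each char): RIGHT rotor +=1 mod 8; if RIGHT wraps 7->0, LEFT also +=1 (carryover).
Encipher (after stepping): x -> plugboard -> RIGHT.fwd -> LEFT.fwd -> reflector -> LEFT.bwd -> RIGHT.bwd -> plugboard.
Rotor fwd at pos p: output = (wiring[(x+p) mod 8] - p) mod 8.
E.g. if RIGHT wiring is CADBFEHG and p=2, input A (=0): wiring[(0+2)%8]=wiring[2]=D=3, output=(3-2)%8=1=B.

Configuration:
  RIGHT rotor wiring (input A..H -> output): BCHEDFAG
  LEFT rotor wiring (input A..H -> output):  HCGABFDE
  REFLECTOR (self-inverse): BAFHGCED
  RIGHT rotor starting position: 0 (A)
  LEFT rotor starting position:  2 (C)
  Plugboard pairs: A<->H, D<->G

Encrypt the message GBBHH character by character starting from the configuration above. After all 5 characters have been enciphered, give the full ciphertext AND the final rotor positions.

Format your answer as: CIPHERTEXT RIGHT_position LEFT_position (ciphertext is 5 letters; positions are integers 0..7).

Char 1 ('G'): step: R->1, L=2; G->plug->D->R->C->L->H->refl->D->L'->D->R'->C->plug->C
Char 2 ('B'): step: R->2, L=2; B->plug->B->R->C->L->H->refl->D->L'->D->R'->D->plug->G
Char 3 ('B'): step: R->3, L=2; B->plug->B->R->A->L->E->refl->G->L'->B->R'->A->plug->H
Char 4 ('H'): step: R->4, L=2; H->plug->A->R->H->L->A->refl->B->L'->E->R'->C->plug->C
Char 5 ('H'): step: R->5, L=2; H->plug->A->R->A->L->E->refl->G->L'->B->R'->C->plug->C
Final: ciphertext=CGHCC, RIGHT=5, LEFT=2

Answer: CGHCC 5 2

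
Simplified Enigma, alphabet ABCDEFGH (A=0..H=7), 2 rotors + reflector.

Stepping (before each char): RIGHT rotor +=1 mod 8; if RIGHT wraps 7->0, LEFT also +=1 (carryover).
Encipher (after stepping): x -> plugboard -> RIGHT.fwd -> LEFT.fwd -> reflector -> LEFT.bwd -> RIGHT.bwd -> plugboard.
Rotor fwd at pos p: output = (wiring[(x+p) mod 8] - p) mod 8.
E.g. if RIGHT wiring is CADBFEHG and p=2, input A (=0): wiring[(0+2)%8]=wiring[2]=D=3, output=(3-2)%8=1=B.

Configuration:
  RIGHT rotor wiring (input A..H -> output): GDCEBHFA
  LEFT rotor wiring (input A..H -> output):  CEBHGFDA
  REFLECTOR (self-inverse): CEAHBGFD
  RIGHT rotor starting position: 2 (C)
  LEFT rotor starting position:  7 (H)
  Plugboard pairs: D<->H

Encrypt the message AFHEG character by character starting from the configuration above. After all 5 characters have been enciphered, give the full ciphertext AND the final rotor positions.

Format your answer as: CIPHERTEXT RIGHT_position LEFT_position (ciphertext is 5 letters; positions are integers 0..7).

Answer: EDFGB 7 7

Derivation:
Char 1 ('A'): step: R->3, L=7; A->plug->A->R->B->L->D->refl->H->L'->F->R'->E->plug->E
Char 2 ('F'): step: R->4, L=7; F->plug->F->R->H->L->E->refl->B->L'->A->R'->H->plug->D
Char 3 ('H'): step: R->5, L=7; H->plug->D->R->B->L->D->refl->H->L'->F->R'->F->plug->F
Char 4 ('E'): step: R->6, L=7; E->plug->E->R->E->L->A->refl->C->L'->D->R'->G->plug->G
Char 5 ('G'): step: R->7, L=7; G->plug->G->R->A->L->B->refl->E->L'->H->R'->B->plug->B
Final: ciphertext=EDFGB, RIGHT=7, LEFT=7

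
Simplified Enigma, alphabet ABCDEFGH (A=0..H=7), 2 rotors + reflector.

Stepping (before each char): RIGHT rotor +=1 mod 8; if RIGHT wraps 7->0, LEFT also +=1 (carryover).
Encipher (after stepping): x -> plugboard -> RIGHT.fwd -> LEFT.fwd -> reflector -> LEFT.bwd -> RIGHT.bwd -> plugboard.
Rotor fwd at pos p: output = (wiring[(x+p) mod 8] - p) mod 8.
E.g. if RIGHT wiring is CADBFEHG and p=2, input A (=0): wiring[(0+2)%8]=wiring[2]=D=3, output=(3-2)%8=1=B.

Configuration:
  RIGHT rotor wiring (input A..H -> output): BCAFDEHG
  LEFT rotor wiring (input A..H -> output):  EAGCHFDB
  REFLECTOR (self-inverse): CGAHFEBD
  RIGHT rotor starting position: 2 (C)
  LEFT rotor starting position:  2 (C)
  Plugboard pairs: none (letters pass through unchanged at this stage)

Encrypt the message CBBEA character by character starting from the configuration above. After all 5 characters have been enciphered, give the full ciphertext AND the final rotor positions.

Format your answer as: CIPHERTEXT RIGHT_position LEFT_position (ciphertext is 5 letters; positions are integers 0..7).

Answer: FDGBF 7 2

Derivation:
Char 1 ('C'): step: R->3, L=2; C->plug->C->R->B->L->A->refl->C->L'->G->R'->F->plug->F
Char 2 ('B'): step: R->4, L=2; B->plug->B->R->A->L->E->refl->F->L'->C->R'->D->plug->D
Char 3 ('B'): step: R->5, L=2; B->plug->B->R->C->L->F->refl->E->L'->A->R'->G->plug->G
Char 4 ('E'): step: R->6, L=2; E->plug->E->R->C->L->F->refl->E->L'->A->R'->B->plug->B
Char 5 ('A'): step: R->7, L=2; A->plug->A->R->H->L->G->refl->B->L'->E->R'->F->plug->F
Final: ciphertext=FDGBF, RIGHT=7, LEFT=2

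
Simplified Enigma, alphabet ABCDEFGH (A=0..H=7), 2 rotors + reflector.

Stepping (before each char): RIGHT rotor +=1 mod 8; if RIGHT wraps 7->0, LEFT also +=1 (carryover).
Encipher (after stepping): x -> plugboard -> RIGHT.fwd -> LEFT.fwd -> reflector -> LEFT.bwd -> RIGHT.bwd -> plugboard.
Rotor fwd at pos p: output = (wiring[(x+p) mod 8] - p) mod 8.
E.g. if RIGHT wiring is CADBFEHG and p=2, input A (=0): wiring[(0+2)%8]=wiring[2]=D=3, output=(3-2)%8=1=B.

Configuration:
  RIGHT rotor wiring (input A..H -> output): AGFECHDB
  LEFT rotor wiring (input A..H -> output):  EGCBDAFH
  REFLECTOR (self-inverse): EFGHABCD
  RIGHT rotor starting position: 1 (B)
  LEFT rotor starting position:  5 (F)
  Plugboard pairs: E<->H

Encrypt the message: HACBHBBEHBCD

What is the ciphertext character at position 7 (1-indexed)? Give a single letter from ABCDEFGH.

Char 1 ('H'): step: R->2, L=5; H->plug->E->R->B->L->A->refl->E->L'->G->R'->G->plug->G
Char 2 ('A'): step: R->3, L=5; A->plug->A->R->B->L->A->refl->E->L'->G->R'->E->plug->H
Char 3 ('C'): step: R->4, L=5; C->plug->C->R->H->L->G->refl->C->L'->C->R'->F->plug->F
Char 4 ('B'): step: R->5, L=5; B->plug->B->R->G->L->E->refl->A->L'->B->R'->E->plug->H
Char 5 ('H'): step: R->6, L=5; H->plug->E->R->H->L->G->refl->C->L'->C->R'->C->plug->C
Char 6 ('B'): step: R->7, L=5; B->plug->B->R->B->L->A->refl->E->L'->G->R'->D->plug->D
Char 7 ('B'): step: R->0, L->6 (L advanced); B->plug->B->R->G->L->F->refl->B->L'->B->R'->H->plug->E

E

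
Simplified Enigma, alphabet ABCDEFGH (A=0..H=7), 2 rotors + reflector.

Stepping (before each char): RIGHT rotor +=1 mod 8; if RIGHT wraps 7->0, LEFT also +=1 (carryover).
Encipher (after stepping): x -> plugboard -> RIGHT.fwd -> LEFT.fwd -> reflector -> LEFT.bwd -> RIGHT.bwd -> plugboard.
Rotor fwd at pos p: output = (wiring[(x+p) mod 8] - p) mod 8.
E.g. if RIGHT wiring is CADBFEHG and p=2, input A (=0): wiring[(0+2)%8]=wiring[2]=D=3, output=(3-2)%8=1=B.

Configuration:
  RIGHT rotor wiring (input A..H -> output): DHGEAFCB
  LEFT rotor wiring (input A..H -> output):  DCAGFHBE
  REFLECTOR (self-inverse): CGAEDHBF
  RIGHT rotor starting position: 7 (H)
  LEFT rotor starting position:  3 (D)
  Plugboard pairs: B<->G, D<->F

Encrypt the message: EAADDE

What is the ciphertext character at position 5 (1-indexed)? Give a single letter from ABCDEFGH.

Char 1 ('E'): step: R->0, L->4 (L advanced); E->plug->E->R->A->L->B->refl->G->L'->F->R'->F->plug->D
Char 2 ('A'): step: R->1, L=4; A->plug->A->R->G->L->E->refl->D->L'->B->R'->F->plug->D
Char 3 ('A'): step: R->2, L=4; A->plug->A->R->E->L->H->refl->F->L'->C->R'->B->plug->G
Char 4 ('D'): step: R->3, L=4; D->plug->F->R->A->L->B->refl->G->L'->F->R'->B->plug->G
Char 5 ('D'): step: R->4, L=4; D->plug->F->R->D->L->A->refl->C->L'->H->R'->E->plug->E

E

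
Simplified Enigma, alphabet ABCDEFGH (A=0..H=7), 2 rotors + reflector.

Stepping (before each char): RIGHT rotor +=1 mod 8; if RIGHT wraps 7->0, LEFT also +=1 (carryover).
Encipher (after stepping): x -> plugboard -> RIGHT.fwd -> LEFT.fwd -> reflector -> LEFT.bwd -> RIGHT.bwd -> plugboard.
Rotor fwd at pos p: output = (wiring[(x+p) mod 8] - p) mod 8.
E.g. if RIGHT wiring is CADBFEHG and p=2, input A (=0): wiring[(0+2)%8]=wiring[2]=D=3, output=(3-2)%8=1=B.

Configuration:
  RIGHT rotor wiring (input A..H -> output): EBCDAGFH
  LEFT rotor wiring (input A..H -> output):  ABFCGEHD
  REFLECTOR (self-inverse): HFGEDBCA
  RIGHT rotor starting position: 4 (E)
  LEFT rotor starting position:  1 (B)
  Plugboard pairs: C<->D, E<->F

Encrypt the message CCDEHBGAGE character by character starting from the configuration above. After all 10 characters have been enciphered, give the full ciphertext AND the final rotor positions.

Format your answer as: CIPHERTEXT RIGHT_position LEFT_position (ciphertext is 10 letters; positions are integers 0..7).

Answer: BGCCGHDEHF 6 2

Derivation:
Char 1 ('C'): step: R->5, L=1; C->plug->D->R->H->L->H->refl->A->L'->A->R'->B->plug->B
Char 2 ('C'): step: R->6, L=1; C->plug->D->R->D->L->F->refl->B->L'->C->R'->G->plug->G
Char 3 ('D'): step: R->7, L=1; D->plug->C->R->C->L->B->refl->F->L'->D->R'->D->plug->C
Char 4 ('E'): step: R->0, L->2 (L advanced); E->plug->F->R->G->L->G->refl->C->L'->D->R'->D->plug->C
Char 5 ('H'): step: R->1, L=2; H->plug->H->R->D->L->C->refl->G->L'->G->R'->G->plug->G
Char 6 ('B'): step: R->2, L=2; B->plug->B->R->B->L->A->refl->H->L'->H->R'->H->plug->H
Char 7 ('G'): step: R->3, L=2; G->plug->G->R->G->L->G->refl->C->L'->D->R'->C->plug->D
Char 8 ('A'): step: R->4, L=2; A->plug->A->R->E->L->F->refl->B->L'->F->R'->F->plug->E
Char 9 ('G'): step: R->5, L=2; G->plug->G->R->G->L->G->refl->C->L'->D->R'->H->plug->H
Char 10 ('E'): step: R->6, L=2; E->plug->F->R->F->L->B->refl->F->L'->E->R'->E->plug->F
Final: ciphertext=BGCCGHDEHF, RIGHT=6, LEFT=2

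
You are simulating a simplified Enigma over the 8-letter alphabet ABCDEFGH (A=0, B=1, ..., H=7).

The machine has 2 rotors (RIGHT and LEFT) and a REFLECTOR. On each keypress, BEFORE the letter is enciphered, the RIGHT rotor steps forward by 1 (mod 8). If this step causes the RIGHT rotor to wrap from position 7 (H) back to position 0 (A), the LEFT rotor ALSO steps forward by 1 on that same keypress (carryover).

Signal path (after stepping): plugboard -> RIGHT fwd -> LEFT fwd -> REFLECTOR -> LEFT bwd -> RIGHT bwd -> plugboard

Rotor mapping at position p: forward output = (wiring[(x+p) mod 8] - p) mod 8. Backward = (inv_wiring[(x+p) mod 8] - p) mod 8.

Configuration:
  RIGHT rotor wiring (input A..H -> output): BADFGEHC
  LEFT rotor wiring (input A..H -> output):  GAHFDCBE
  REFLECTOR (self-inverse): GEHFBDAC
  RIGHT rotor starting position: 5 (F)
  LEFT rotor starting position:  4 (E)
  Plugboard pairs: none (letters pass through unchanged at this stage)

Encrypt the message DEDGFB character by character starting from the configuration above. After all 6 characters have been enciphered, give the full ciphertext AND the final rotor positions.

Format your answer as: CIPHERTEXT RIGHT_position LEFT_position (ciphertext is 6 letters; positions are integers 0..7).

Char 1 ('D'): step: R->6, L=4; D->plug->D->R->C->L->F->refl->D->L'->G->R'->H->plug->H
Char 2 ('E'): step: R->7, L=4; E->plug->E->R->G->L->D->refl->F->L'->C->R'->B->plug->B
Char 3 ('D'): step: R->0, L->5 (L advanced); D->plug->D->R->F->L->C->refl->H->L'->C->R'->H->plug->H
Char 4 ('G'): step: R->1, L=5; G->plug->G->R->B->L->E->refl->B->L'->D->R'->E->plug->E
Char 5 ('F'): step: R->2, L=5; F->plug->F->R->A->L->F->refl->D->L'->E->R'->C->plug->C
Char 6 ('B'): step: R->3, L=5; B->plug->B->R->D->L->B->refl->E->L'->B->R'->C->plug->C
Final: ciphertext=HBHECC, RIGHT=3, LEFT=5

Answer: HBHECC 3 5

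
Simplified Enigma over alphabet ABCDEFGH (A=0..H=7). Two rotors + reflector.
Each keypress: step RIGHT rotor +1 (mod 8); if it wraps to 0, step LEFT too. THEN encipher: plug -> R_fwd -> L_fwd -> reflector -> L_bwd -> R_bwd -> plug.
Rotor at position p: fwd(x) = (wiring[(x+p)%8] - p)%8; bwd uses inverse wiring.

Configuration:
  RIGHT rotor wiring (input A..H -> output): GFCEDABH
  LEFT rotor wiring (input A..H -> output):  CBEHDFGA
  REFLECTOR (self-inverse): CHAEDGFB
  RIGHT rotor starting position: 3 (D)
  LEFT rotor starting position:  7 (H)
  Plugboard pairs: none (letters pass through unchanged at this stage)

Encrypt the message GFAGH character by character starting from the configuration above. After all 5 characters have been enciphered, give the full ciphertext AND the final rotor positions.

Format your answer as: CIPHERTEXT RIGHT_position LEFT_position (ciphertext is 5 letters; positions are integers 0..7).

Char 1 ('G'): step: R->4, L=7; G->plug->G->R->G->L->G->refl->F->L'->D->R'->D->plug->D
Char 2 ('F'): step: R->5, L=7; F->plug->F->R->F->L->E->refl->D->L'->B->R'->D->plug->D
Char 3 ('A'): step: R->6, L=7; A->plug->A->R->D->L->F->refl->G->L'->G->R'->F->plug->F
Char 4 ('G'): step: R->7, L=7; G->plug->G->R->B->L->D->refl->E->L'->F->R'->E->plug->E
Char 5 ('H'): step: R->0, L->0 (L advanced); H->plug->H->R->H->L->A->refl->C->L'->A->R'->F->plug->F
Final: ciphertext=DDFEF, RIGHT=0, LEFT=0

Answer: DDFEF 0 0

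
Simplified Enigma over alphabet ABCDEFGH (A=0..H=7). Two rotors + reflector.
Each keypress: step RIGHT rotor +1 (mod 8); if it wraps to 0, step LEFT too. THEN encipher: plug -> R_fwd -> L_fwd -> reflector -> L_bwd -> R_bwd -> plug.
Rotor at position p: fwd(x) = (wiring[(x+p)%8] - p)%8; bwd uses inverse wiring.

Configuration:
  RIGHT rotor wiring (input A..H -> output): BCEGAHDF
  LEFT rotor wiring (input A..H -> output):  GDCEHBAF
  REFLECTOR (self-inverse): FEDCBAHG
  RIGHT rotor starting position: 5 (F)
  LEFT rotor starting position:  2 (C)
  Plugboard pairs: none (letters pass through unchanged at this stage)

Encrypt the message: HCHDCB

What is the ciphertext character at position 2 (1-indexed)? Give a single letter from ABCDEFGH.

Char 1 ('H'): step: R->6, L=2; H->plug->H->R->B->L->C->refl->D->L'->F->R'->A->plug->A
Char 2 ('C'): step: R->7, L=2; C->plug->C->R->D->L->H->refl->G->L'->E->R'->H->plug->H

H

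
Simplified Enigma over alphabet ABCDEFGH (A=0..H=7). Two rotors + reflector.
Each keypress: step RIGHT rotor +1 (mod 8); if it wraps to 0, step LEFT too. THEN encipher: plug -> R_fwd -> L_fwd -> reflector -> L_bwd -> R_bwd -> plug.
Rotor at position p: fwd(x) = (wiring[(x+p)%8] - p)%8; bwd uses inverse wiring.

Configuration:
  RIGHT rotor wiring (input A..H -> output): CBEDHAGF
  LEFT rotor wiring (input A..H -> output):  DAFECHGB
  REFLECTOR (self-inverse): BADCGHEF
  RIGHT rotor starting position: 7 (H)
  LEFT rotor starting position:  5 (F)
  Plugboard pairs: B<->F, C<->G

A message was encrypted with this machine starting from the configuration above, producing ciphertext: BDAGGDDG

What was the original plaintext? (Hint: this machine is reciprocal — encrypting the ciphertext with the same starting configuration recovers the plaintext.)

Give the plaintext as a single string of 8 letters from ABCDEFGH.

Char 1 ('B'): step: R->0, L->6 (L advanced); B->plug->F->R->A->L->A->refl->B->L'->H->R'->E->plug->E
Char 2 ('D'): step: R->1, L=6; D->plug->D->R->G->L->E->refl->G->L'->F->R'->F->plug->B
Char 3 ('A'): step: R->2, L=6; A->plug->A->R->C->L->F->refl->H->L'->E->R'->E->plug->E
Char 4 ('G'): step: R->3, L=6; G->plug->C->R->F->L->G->refl->E->L'->G->R'->G->plug->C
Char 5 ('G'): step: R->4, L=6; G->plug->C->R->C->L->F->refl->H->L'->E->R'->B->plug->F
Char 6 ('D'): step: R->5, L=6; D->plug->D->R->F->L->G->refl->E->L'->G->R'->G->plug->C
Char 7 ('D'): step: R->6, L=6; D->plug->D->R->D->L->C->refl->D->L'->B->R'->G->plug->C
Char 8 ('G'): step: R->7, L=6; G->plug->C->R->C->L->F->refl->H->L'->E->R'->E->plug->E

Answer: EBECFCCE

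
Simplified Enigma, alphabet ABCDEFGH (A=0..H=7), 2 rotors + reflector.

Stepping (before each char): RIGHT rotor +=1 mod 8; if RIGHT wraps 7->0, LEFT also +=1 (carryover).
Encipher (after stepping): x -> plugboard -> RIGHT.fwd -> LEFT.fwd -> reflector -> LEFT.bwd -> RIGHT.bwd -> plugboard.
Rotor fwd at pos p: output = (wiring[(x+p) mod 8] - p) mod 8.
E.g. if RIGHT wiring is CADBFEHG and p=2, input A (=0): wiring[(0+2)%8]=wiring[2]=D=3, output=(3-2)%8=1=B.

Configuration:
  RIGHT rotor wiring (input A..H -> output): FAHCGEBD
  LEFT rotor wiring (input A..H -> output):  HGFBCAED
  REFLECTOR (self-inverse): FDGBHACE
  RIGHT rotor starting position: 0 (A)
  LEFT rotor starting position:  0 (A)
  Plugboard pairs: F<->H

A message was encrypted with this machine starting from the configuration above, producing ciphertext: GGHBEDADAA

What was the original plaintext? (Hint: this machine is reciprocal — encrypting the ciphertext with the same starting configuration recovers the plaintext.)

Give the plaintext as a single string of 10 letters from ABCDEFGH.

Answer: DEGFABCBBG

Derivation:
Char 1 ('G'): step: R->1, L=0; G->plug->G->R->C->L->F->refl->A->L'->F->R'->D->plug->D
Char 2 ('G'): step: R->2, L=0; G->plug->G->R->D->L->B->refl->D->L'->H->R'->E->plug->E
Char 3 ('H'): step: R->3, L=0; H->plug->F->R->C->L->F->refl->A->L'->F->R'->G->plug->G
Char 4 ('B'): step: R->4, L=0; B->plug->B->R->A->L->H->refl->E->L'->G->R'->H->plug->F
Char 5 ('E'): step: R->5, L=0; E->plug->E->R->D->L->B->refl->D->L'->H->R'->A->plug->A
Char 6 ('D'): step: R->6, L=0; D->plug->D->R->C->L->F->refl->A->L'->F->R'->B->plug->B
Char 7 ('A'): step: R->7, L=0; A->plug->A->R->E->L->C->refl->G->L'->B->R'->C->plug->C
Char 8 ('D'): step: R->0, L->1 (L advanced); D->plug->D->R->C->L->A->refl->F->L'->A->R'->B->plug->B
Char 9 ('A'): step: R->1, L=1; A->plug->A->R->H->L->G->refl->C->L'->G->R'->B->plug->B
Char 10 ('A'): step: R->2, L=1; A->plug->A->R->F->L->D->refl->B->L'->D->R'->G->plug->G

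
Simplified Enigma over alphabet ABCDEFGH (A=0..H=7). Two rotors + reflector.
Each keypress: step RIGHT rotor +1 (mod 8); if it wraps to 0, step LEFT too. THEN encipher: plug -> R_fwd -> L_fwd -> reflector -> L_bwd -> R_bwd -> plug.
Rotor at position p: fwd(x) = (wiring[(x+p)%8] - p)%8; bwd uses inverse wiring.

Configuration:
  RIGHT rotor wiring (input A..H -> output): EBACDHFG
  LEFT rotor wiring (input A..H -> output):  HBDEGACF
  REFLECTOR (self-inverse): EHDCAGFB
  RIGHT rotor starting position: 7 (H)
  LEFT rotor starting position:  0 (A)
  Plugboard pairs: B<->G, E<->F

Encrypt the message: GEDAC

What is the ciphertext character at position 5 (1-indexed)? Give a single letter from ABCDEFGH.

Char 1 ('G'): step: R->0, L->1 (L advanced); G->plug->B->R->B->L->C->refl->D->L'->C->R'->D->plug->D
Char 2 ('E'): step: R->1, L=1; E->plug->F->R->E->L->H->refl->B->L'->F->R'->G->plug->B
Char 3 ('D'): step: R->2, L=1; D->plug->D->R->F->L->B->refl->H->L'->E->R'->F->plug->E
Char 4 ('A'): step: R->3, L=1; A->plug->A->R->H->L->G->refl->F->L'->D->R'->E->plug->F
Char 5 ('C'): step: R->4, L=1; C->plug->C->R->B->L->C->refl->D->L'->C->R'->D->plug->D

D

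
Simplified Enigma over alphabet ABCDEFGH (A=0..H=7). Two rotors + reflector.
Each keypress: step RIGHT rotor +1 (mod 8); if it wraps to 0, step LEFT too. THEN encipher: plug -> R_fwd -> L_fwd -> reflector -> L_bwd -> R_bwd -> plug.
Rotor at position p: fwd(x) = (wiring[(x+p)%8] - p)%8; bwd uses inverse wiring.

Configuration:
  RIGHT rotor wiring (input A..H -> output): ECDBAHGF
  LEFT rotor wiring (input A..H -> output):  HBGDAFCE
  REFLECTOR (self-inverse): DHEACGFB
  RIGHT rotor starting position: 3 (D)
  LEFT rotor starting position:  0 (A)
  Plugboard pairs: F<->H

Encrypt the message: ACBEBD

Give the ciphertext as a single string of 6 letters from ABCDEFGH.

Answer: BBCBAA

Derivation:
Char 1 ('A'): step: R->4, L=0; A->plug->A->R->E->L->A->refl->D->L'->D->R'->B->plug->B
Char 2 ('C'): step: R->5, L=0; C->plug->C->R->A->L->H->refl->B->L'->B->R'->B->plug->B
Char 3 ('B'): step: R->6, L=0; B->plug->B->R->H->L->E->refl->C->L'->G->R'->C->plug->C
Char 4 ('E'): step: R->7, L=0; E->plug->E->R->C->L->G->refl->F->L'->F->R'->B->plug->B
Char 5 ('B'): step: R->0, L->1 (L advanced); B->plug->B->R->C->L->C->refl->E->L'->E->R'->A->plug->A
Char 6 ('D'): step: R->1, L=1; D->plug->D->R->H->L->G->refl->F->L'->B->R'->A->plug->A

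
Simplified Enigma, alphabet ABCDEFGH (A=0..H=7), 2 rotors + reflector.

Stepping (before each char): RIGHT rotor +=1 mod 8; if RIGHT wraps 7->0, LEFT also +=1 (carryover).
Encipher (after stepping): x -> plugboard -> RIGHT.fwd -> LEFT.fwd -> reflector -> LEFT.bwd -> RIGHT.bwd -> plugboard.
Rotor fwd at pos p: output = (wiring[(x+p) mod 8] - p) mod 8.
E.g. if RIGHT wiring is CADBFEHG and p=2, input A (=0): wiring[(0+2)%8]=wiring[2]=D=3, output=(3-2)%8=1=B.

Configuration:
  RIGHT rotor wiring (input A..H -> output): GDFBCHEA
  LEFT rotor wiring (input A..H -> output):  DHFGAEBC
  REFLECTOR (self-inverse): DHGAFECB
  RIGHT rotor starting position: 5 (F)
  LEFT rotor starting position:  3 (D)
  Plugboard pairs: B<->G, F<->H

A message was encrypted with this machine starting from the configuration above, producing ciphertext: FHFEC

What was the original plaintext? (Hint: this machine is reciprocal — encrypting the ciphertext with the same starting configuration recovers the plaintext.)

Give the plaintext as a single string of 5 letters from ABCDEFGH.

Answer: AGEGE

Derivation:
Char 1 ('F'): step: R->6, L=3; F->plug->H->R->B->L->F->refl->E->L'->G->R'->A->plug->A
Char 2 ('H'): step: R->7, L=3; H->plug->F->R->D->L->G->refl->C->L'->H->R'->B->plug->G
Char 3 ('F'): step: R->0, L->4 (L advanced); F->plug->H->R->A->L->E->refl->F->L'->C->R'->E->plug->E
Char 4 ('E'): step: R->1, L=4; E->plug->E->R->G->L->B->refl->H->L'->E->R'->B->plug->G
Char 5 ('C'): step: R->2, L=4; C->plug->C->R->A->L->E->refl->F->L'->C->R'->E->plug->E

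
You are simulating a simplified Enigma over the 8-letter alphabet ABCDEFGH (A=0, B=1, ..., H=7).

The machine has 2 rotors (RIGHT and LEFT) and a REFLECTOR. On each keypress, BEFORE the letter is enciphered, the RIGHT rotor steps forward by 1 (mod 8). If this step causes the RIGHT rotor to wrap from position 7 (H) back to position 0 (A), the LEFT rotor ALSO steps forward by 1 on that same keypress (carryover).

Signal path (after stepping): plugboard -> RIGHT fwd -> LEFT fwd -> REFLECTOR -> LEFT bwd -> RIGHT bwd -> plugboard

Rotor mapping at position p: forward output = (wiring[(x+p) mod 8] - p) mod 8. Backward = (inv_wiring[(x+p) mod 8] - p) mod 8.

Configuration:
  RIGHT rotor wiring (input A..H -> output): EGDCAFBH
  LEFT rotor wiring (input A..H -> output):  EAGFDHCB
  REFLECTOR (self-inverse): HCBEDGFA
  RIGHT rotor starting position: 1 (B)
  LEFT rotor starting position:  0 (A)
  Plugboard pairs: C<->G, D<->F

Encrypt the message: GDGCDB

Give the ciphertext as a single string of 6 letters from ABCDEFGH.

Char 1 ('G'): step: R->2, L=0; G->plug->C->R->G->L->C->refl->B->L'->H->R'->E->plug->E
Char 2 ('D'): step: R->3, L=0; D->plug->F->R->B->L->A->refl->H->L'->F->R'->B->plug->B
Char 3 ('G'): step: R->4, L=0; G->plug->C->R->F->L->H->refl->A->L'->B->R'->B->plug->B
Char 4 ('C'): step: R->5, L=0; C->plug->G->R->F->L->H->refl->A->L'->B->R'->E->plug->E
Char 5 ('D'): step: R->6, L=0; D->plug->F->R->E->L->D->refl->E->L'->A->R'->D->plug->F
Char 6 ('B'): step: R->7, L=0; B->plug->B->R->F->L->H->refl->A->L'->B->R'->F->plug->D

Answer: EBBEFD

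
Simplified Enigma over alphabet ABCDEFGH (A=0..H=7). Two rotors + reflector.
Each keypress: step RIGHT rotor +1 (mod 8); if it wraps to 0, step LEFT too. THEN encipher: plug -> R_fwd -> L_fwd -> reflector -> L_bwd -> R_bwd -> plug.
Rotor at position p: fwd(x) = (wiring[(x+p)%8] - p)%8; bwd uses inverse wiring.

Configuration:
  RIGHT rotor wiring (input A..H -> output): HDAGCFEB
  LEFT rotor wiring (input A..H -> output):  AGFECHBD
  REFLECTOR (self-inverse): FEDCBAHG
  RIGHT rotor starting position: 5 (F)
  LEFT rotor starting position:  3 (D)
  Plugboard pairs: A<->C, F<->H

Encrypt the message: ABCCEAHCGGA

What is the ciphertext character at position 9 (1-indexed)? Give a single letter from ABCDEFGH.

Char 1 ('A'): step: R->6, L=3; A->plug->C->R->B->L->H->refl->G->L'->D->R'->B->plug->B
Char 2 ('B'): step: R->7, L=3; B->plug->B->R->A->L->B->refl->E->L'->C->R'->A->plug->C
Char 3 ('C'): step: R->0, L->4 (L advanced); C->plug->A->R->H->L->A->refl->F->L'->C->R'->E->plug->E
Char 4 ('C'): step: R->1, L=4; C->plug->A->R->C->L->F->refl->A->L'->H->R'->B->plug->B
Char 5 ('E'): step: R->2, L=4; E->plug->E->R->C->L->F->refl->A->L'->H->R'->F->plug->H
Char 6 ('A'): step: R->3, L=4; A->plug->C->R->C->L->F->refl->A->L'->H->R'->B->plug->B
Char 7 ('H'): step: R->4, L=4; H->plug->F->R->H->L->A->refl->F->L'->C->R'->H->plug->F
Char 8 ('C'): step: R->5, L=4; C->plug->A->R->A->L->G->refl->H->L'->D->R'->F->plug->H
Char 9 ('G'): step: R->6, L=4; G->plug->G->R->E->L->E->refl->B->L'->G->R'->A->plug->C

C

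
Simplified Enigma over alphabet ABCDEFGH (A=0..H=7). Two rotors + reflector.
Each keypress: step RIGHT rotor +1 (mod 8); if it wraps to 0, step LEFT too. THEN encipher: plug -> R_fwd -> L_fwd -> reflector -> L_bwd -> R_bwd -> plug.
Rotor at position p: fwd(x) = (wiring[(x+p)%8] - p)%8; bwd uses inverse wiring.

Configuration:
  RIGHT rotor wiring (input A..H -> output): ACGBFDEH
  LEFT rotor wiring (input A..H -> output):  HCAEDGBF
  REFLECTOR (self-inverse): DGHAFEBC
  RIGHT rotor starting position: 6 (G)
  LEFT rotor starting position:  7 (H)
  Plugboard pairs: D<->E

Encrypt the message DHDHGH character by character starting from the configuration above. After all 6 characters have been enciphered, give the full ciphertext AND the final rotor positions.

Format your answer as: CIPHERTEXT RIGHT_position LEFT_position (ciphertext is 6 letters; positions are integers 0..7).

Char 1 ('D'): step: R->7, L=7; D->plug->E->R->C->L->D->refl->A->L'->B->R'->B->plug->B
Char 2 ('H'): step: R->0, L->0 (L advanced); H->plug->H->R->H->L->F->refl->E->L'->D->R'->F->plug->F
Char 3 ('D'): step: R->1, L=0; D->plug->E->R->C->L->A->refl->D->L'->E->R'->D->plug->E
Char 4 ('H'): step: R->2, L=0; H->plug->H->R->A->L->H->refl->C->L'->B->R'->D->plug->E
Char 5 ('G'): step: R->3, L=0; G->plug->G->R->H->L->F->refl->E->L'->D->R'->H->plug->H
Char 6 ('H'): step: R->4, L=0; H->plug->H->R->F->L->G->refl->B->L'->G->R'->F->plug->F
Final: ciphertext=BFEEHF, RIGHT=4, LEFT=0

Answer: BFEEHF 4 0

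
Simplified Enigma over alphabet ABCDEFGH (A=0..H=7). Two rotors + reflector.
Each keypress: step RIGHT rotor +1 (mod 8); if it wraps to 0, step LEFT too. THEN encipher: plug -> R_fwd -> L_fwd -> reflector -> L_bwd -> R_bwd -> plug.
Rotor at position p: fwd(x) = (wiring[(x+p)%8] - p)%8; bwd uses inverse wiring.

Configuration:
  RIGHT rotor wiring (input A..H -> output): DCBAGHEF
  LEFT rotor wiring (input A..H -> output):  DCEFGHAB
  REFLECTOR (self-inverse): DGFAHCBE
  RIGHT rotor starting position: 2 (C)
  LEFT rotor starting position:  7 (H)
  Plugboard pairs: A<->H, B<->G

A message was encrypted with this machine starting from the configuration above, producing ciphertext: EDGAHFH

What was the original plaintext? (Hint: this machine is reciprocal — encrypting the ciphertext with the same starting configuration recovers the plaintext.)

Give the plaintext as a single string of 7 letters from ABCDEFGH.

Answer: ABFCDBF

Derivation:
Char 1 ('E'): step: R->3, L=7; E->plug->E->R->C->L->D->refl->A->L'->G->R'->H->plug->A
Char 2 ('D'): step: R->4, L=7; D->plug->D->R->B->L->E->refl->H->L'->F->R'->G->plug->B
Char 3 ('G'): step: R->5, L=7; G->plug->B->R->H->L->B->refl->G->L'->E->R'->F->plug->F
Char 4 ('A'): step: R->6, L=7; A->plug->H->R->B->L->E->refl->H->L'->F->R'->C->plug->C
Char 5 ('H'): step: R->7, L=7; H->plug->A->R->G->L->A->refl->D->L'->C->R'->D->plug->D
Char 6 ('F'): step: R->0, L->0 (L advanced); F->plug->F->R->H->L->B->refl->G->L'->E->R'->G->plug->B
Char 7 ('H'): step: R->1, L=0; H->plug->A->R->B->L->C->refl->F->L'->D->R'->F->plug->F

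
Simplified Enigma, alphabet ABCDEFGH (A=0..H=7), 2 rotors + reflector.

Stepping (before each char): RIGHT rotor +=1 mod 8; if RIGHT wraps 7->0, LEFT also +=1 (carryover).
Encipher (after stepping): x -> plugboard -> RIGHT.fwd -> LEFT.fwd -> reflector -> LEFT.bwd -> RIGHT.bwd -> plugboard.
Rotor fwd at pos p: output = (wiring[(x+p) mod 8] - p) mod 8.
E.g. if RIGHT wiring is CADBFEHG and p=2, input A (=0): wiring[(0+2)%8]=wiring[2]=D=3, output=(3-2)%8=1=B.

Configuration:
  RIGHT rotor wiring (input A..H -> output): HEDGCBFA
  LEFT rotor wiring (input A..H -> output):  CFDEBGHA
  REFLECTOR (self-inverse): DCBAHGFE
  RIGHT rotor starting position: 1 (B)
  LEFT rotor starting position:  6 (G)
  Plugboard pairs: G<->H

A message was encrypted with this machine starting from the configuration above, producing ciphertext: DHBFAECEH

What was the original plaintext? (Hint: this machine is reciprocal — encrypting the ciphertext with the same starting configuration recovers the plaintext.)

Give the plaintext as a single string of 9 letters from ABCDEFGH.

Char 1 ('D'): step: R->2, L=6; D->plug->D->R->H->L->A->refl->D->L'->G->R'->F->plug->F
Char 2 ('H'): step: R->3, L=6; H->plug->G->R->B->L->C->refl->B->L'->A->R'->H->plug->G
Char 3 ('B'): step: R->4, L=6; B->plug->B->R->F->L->G->refl->F->L'->E->R'->D->plug->D
Char 4 ('F'): step: R->5, L=6; F->plug->F->R->G->L->D->refl->A->L'->H->R'->E->plug->E
Char 5 ('A'): step: R->6, L=6; A->plug->A->R->H->L->A->refl->D->L'->G->R'->D->plug->D
Char 6 ('E'): step: R->7, L=6; E->plug->E->R->H->L->A->refl->D->L'->G->R'->H->plug->G
Char 7 ('C'): step: R->0, L->7 (L advanced); C->plug->C->R->D->L->E->refl->H->L'->G->R'->D->plug->D
Char 8 ('E'): step: R->1, L=7; E->plug->E->R->A->L->B->refl->C->L'->F->R'->C->plug->C
Char 9 ('H'): step: R->2, L=7; H->plug->G->R->F->L->C->refl->B->L'->A->R'->C->plug->C

Answer: FGDEDGDCC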